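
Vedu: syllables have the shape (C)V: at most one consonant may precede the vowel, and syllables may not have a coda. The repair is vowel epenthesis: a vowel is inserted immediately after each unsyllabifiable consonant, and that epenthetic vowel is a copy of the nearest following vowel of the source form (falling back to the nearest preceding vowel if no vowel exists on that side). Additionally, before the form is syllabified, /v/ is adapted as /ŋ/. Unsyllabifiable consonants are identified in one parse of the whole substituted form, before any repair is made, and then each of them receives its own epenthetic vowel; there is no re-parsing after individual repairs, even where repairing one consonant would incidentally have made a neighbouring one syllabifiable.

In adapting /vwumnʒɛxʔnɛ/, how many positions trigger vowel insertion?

5

After substitution the input is /ŋwumnʒɛxʔnɛ/.
The unsyllabifiable consonants are /ŋ/, /m/, /n/, /x/, /ʔ/; each receives one epenthetic vowel.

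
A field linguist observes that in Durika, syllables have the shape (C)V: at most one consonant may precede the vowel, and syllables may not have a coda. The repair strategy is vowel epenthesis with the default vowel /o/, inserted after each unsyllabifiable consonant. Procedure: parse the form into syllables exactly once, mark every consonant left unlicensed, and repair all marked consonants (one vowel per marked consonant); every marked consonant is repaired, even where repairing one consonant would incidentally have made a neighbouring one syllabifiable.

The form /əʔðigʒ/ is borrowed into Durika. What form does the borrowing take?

əʔoðigoʒo

Under (C)V, the unsyllabifiable consonants are /ʔ/, /g/, /ʒ/ (no codas are permitted; onsets are limited to one consonant).
Epenthesis after each stranded consonant: /ʔ/ → /ʔo/, /g/ → /go/, /ʒ/ → /ʒo/.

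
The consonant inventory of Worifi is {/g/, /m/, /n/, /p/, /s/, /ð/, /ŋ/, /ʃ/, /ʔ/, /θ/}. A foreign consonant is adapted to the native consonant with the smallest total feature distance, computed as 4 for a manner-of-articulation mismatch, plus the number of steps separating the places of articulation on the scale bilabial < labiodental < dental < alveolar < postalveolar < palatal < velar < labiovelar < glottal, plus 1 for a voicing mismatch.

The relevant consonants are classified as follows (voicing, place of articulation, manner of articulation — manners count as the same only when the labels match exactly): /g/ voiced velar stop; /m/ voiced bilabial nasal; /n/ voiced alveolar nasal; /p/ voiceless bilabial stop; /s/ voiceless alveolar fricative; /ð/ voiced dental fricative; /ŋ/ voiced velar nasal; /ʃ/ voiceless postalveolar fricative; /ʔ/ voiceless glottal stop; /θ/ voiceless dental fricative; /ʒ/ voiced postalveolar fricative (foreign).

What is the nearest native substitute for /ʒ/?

/ʃ/ is closest: same manner (fricative), place distance 0 (postalveolar→postalveolar), voicing differs (+1); total 1. Next closest is /s/ at distance 2.

ʃ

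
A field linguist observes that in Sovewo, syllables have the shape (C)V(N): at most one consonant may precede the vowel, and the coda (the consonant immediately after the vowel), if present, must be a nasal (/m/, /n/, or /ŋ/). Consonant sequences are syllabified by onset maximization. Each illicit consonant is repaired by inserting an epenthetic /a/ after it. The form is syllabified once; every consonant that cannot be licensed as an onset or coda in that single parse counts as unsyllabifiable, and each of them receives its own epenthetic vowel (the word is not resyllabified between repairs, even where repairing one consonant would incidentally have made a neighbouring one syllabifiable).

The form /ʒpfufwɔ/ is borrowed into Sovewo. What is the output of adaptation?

ʒapafufawɔ

Under (C)V(N), the unsyllabifiable consonants are /ʒ/, /p/, /f/ (only a nasal (/m/, /n/, or /ŋ/) is licensed in coda position; onsets are limited to one consonant).
Epenthesis after each stranded consonant: /ʒ/ → /ʒa/, /p/ → /pa/, /f/ → /fa/.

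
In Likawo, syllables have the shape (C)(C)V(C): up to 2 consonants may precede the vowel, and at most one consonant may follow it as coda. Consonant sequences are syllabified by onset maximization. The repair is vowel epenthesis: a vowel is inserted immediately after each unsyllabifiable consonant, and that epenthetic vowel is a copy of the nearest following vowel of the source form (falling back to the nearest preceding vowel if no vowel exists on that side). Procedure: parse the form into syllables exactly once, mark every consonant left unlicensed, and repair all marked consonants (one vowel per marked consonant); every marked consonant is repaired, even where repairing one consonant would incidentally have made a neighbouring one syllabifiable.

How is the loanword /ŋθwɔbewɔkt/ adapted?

The consonants /ŋ/, /t/ cannot be parsed into a legal (C)(C)V(C) syllable (at most one coda consonant is licensed; onsets may contain at most 2 consonants).
Epenthesis after each stranded consonant: /ŋ/ → /ŋɔ/, /t/ → /tɔ/.

ŋɔθwɔbewɔktɔ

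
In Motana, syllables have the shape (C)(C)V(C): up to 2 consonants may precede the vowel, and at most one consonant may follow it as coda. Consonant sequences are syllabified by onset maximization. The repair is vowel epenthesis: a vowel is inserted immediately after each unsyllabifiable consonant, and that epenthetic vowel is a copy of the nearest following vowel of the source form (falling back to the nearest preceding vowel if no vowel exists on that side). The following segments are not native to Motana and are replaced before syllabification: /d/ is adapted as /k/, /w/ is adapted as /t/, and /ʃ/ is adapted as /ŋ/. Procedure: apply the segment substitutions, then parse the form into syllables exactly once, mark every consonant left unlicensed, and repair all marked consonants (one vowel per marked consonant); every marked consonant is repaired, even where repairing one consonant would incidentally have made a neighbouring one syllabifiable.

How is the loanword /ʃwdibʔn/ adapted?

Substitution: /ʃ/ → /ŋ/, /w/ → /t/, /d/ → /k/, giving /ŋtkibʔn/.
Syllabifying with onset maximization leaves /ŋ/, /ʔ/, /n/ stranded (at most one coda consonant is licensed; onsets may contain at most 2 consonants).
Each unlicensed consonant becomes the onset of a new syllable: /ŋ/ → /ŋi/, /ʔ/ → /ʔi/, /n/ → /ni/.

ŋitkibʔini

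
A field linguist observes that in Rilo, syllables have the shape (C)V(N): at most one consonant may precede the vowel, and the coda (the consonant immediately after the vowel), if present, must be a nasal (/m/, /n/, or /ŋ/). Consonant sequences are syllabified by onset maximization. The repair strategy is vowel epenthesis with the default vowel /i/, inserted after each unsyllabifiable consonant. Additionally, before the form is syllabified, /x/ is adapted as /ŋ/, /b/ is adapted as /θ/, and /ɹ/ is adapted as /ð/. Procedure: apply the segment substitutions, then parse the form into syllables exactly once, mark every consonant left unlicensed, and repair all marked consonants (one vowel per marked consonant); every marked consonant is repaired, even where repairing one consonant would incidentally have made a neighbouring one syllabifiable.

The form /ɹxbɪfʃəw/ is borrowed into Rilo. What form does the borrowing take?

Substitution: /ɹ/ → /ð/, /x/ → /ŋ/, /b/ → /θ/, giving /ðŋθɪfʃəw/.
Under (C)V(N), the unsyllabifiable consonants are /ð/, /ŋ/, /f/, /w/ (only a nasal (/m/, /n/, or /ŋ/) is licensed in coda position; onsets are limited to one consonant).
Inserting the epenthetic vowel yields /ð/ → /ði/, /ŋ/ → /ŋi/, /f/ → /fi/, /w/ → /wi/.

ðiŋiθɪfiʃəwi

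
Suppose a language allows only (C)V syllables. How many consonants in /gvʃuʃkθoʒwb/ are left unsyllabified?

7

Syllabifying with onset maximization leaves /g/, /v/, /ʃ/, /k/, /ʒ/, /w/, /b/ stranded (no codas are permitted; onsets are limited to one consonant).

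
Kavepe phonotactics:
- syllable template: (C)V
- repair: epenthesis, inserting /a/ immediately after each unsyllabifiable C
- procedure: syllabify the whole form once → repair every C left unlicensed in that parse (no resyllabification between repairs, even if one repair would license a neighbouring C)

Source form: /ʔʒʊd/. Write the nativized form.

ʔaʒʊda

Under (C)V, the unsyllabifiable consonants are /ʔ/, /d/ (no codas are permitted; onsets are limited to one consonant).
Each unlicensed consonant becomes the onset of a new syllable: /ʔ/ → /ʔa/, /d/ → /da/.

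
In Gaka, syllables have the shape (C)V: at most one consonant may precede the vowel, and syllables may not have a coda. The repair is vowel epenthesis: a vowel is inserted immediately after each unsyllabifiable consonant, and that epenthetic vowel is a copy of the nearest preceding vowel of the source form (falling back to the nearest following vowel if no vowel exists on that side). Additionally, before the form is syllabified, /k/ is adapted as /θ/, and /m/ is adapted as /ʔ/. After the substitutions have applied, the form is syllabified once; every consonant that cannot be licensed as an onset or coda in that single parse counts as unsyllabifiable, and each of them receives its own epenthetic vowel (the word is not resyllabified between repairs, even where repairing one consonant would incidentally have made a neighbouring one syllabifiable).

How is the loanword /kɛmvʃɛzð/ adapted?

Substitution: /k/ → /θ/, /m/ → /ʔ/, giving /θɛʔvʃɛzð/.
Under (C)V, the unsyllabifiable consonants are /ʔ/, /v/, /z/, /ð/ (no codas are permitted; onsets are limited to one consonant).
Epenthesis after each stranded consonant: /ʔ/ → /ʔɛ/, /v/ → /vɛ/, /z/ → /zɛ/, /ð/ → /ðɛ/.

θɛʔɛvɛʃɛzɛðɛ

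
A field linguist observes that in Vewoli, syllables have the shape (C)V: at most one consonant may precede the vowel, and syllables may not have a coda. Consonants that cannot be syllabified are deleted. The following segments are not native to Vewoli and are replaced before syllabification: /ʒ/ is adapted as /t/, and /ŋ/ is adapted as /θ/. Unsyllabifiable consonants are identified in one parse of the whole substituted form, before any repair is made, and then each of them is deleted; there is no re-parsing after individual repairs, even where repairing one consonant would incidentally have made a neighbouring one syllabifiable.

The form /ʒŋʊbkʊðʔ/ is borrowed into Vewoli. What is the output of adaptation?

Substitution: /ʒ/ → /t/, /ŋ/ → /θ/, giving /tθʊbkʊðʔ/.
The consonants /t/, /b/, /ð/, /ʔ/ cannot be parsed into a legal (C)V syllable (no codas are permitted; onsets are limited to one consonant).
Deletion applies to /t/, /b/, /ð/, /ʔ/.

θʊkʊ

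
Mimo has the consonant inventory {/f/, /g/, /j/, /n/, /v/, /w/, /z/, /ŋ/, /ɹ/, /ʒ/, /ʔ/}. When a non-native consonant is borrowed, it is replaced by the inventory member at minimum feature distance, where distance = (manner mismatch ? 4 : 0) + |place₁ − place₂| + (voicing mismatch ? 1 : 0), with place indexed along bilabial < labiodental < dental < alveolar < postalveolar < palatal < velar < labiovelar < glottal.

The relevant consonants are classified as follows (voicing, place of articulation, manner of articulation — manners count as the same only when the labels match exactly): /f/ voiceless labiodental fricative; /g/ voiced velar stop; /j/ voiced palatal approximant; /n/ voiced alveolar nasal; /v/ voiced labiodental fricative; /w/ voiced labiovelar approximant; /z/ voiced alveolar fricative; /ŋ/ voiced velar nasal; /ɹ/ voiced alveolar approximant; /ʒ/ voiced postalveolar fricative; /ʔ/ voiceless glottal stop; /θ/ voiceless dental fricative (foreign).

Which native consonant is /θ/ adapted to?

/f/ is closest: same manner (fricative), place distance 1 (dental→labiodental), same voicing; total 1. Next closest is /v/ at distance 2.

f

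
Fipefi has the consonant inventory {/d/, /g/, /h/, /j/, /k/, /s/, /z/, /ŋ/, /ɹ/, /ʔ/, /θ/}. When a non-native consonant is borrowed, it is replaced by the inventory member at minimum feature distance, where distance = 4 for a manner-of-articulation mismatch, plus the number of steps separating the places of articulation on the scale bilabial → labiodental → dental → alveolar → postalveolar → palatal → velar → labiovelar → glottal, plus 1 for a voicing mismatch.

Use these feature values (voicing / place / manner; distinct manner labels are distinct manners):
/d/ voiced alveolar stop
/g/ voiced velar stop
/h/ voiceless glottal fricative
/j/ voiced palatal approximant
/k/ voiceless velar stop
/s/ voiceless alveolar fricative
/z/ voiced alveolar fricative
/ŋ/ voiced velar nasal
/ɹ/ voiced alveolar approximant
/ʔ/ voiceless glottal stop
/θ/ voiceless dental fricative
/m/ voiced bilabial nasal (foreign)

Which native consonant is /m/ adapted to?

/ŋ/ is closest: same manner (nasal), place distance 6 (bilabial→velar), same voicing; total 6. Next closest is /d/ at distance 7.

ŋ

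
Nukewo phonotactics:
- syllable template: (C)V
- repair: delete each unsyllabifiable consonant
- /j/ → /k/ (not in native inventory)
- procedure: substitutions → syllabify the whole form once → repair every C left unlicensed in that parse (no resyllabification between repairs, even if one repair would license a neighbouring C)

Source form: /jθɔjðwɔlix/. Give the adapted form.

θɔwɔli

Substitution: /j/ → /k/, giving /kθɔkðwɔlix/.
Syllabifying with onset maximization leaves /k/, /k/, /ð/, /x/ stranded (no codas are permitted; onsets are limited to one consonant).
Deleting the stranded consonants removes /k/, /k/, /ð/, /x/.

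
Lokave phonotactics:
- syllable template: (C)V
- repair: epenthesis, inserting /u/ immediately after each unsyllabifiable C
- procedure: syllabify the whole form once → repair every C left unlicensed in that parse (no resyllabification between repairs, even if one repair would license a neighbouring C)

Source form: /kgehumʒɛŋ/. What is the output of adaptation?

Under (C)V, the unsyllabifiable consonants are /k/, /m/, /ŋ/ (no codas are permitted; onsets are limited to one consonant).
Inserting the epenthetic vowel yields /k/ → /ku/, /m/ → /mu/, /ŋ/ → /ŋu/.

kugehumuʒɛŋu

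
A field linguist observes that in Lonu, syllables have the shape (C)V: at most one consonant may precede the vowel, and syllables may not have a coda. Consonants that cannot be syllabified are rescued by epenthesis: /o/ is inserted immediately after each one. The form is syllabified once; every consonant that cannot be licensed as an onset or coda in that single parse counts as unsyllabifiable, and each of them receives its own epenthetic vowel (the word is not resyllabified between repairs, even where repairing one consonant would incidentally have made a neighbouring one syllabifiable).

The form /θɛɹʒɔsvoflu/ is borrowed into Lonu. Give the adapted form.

θɛɹoʒɔsovofolu

Under (C)V, the unsyllabifiable consonants are /ɹ/, /s/, /f/ (no codas are permitted; onsets are limited to one consonant).
Epenthesis after each stranded consonant: /ɹ/ → /ɹo/, /s/ → /so/, /f/ → /fo/.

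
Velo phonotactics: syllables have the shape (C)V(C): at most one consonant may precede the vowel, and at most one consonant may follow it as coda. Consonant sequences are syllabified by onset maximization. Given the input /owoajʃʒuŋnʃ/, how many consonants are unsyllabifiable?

3

Syllabifying with onset maximization leaves /ʃ/, /n/, /ʃ/ stranded (at most one coda consonant is licensed; onsets are limited to one consonant).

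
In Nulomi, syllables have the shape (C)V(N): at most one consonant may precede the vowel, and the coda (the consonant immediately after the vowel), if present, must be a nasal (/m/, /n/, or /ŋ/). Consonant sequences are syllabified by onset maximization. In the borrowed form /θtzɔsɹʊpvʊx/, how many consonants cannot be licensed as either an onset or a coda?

5

Syllabifying with onset maximization leaves /θ/, /t/, /s/, /p/, /x/ stranded (only a nasal (/m/, /n/, or /ŋ/) is licensed in coda position; onsets are limited to one consonant).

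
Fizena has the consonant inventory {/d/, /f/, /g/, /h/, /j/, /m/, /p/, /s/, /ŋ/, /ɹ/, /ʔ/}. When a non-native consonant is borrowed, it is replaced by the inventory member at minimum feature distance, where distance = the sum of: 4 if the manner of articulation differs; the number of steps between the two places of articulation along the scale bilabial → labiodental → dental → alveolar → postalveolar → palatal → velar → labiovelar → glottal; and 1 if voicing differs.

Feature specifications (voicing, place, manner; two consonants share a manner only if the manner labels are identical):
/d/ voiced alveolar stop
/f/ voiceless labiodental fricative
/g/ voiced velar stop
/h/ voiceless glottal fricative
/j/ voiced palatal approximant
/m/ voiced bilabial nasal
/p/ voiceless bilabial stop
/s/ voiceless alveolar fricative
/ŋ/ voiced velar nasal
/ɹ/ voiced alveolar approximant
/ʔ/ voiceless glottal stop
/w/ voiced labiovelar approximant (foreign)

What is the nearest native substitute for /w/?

/j/ is closest: same manner (approximant), place distance 2 (labiovelar→palatal), same voicing; total 2. Next closest is /ɹ/ at distance 4.

j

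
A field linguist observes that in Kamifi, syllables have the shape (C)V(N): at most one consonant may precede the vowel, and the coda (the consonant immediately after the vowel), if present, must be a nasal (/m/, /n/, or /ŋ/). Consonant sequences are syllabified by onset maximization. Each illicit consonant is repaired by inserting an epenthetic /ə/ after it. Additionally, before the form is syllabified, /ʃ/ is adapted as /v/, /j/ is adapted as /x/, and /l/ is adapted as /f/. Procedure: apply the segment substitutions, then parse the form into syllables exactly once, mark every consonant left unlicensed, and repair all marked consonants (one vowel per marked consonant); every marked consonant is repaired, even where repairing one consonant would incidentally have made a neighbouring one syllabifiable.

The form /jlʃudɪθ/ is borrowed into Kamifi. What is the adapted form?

Substitution: /j/ → /x/, /l/ → /f/, /ʃ/ → /v/, giving /xfvudɪθ/.
Syllabifying with onset maximization leaves /x/, /f/, /θ/ stranded (only a nasal (/m/, /n/, or /ŋ/) is licensed in coda position; onsets are limited to one consonant).
Each unlicensed consonant becomes the onset of a new syllable: /x/ → /xə/, /f/ → /fə/, /θ/ → /θə/.

xəfəvudɪθə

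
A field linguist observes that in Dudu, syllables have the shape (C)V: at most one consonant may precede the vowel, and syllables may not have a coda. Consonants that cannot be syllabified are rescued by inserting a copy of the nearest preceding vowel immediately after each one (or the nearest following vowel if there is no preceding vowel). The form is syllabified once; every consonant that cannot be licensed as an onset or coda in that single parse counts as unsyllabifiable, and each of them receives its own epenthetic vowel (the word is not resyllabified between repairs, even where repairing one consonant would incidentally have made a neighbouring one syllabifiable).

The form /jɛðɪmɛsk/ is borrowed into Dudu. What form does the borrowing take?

jɛðɪmɛsɛkɛ

Syllabifying with onset maximization leaves /s/, /k/ stranded (no codas are permitted; onsets are limited to one consonant).
Each unlicensed consonant becomes the onset of a new syllable: /s/ → /sɛ/, /k/ → /kɛ/.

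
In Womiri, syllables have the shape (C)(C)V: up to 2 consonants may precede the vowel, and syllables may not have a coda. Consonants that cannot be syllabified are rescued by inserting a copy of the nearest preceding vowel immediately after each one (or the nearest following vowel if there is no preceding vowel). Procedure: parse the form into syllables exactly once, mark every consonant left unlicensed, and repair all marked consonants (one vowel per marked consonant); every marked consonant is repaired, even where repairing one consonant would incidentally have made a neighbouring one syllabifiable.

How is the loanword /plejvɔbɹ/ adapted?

plejvɔbɔɹɔ

The consonants /b/, /ɹ/ cannot be parsed into a legal (C)(C)V syllable (no codas are permitted; onsets may contain at most 2 consonants).
Inserting the epenthetic vowel yields /b/ → /bɔ/, /ɹ/ → /ɹɔ/.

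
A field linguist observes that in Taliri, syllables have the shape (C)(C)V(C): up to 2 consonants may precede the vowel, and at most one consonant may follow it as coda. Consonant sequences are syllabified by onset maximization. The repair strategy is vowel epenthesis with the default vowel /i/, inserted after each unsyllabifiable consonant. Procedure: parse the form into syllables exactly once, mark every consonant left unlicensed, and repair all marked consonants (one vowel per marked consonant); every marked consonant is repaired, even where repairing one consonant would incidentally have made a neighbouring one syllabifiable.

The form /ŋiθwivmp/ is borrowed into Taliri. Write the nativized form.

ŋiθwivmipi

The consonants /m/, /p/ cannot be parsed into a legal (C)(C)V(C) syllable (at most one coda consonant is licensed; onsets may contain at most 2 consonants).
Each unlicensed consonant becomes the onset of a new syllable: /m/ → /mi/, /p/ → /pi/.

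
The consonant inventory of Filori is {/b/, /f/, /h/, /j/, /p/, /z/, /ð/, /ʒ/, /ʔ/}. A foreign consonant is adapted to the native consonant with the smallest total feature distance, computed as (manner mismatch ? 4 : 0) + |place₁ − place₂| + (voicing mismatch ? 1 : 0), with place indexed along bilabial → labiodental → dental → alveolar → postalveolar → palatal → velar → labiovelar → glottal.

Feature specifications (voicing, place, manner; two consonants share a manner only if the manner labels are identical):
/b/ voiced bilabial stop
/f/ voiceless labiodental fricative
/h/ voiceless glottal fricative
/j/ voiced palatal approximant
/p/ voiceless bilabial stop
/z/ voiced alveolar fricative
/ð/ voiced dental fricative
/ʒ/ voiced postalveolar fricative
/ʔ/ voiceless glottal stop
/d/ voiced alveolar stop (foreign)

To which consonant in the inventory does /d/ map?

/b/ is closest: same manner (stop), place distance 3 (alveolar→bilabial), same voicing; total 3. Next closest is /p/ at distance 4.

b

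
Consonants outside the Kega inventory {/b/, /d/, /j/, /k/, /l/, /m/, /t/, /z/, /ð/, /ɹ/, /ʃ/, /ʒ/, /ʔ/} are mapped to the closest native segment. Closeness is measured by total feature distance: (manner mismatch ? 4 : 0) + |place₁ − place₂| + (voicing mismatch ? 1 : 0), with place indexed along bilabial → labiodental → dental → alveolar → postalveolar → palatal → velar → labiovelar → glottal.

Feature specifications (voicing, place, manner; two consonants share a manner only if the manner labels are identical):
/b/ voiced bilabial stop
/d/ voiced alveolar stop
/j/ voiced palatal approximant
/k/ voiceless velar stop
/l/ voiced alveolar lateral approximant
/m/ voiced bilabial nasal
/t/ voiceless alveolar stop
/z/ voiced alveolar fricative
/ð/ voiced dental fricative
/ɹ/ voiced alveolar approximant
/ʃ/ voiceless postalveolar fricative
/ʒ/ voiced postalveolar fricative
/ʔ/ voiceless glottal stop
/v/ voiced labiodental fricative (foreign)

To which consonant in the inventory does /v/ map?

/ð/ is closest: same manner (fricative), place distance 1 (labiodental→dental), same voicing; total 1. Next closest is /z/ at distance 2.

ð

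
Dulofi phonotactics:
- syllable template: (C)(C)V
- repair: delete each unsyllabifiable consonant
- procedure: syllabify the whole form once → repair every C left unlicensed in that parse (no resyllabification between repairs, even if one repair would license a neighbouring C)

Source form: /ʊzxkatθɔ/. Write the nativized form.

Under (C)(C)V, the unsyllabifiable consonants are /z/ (no codas are permitted; onsets may contain at most 2 consonants).
Deleting the stranded consonants removes /z/.

ʊxkatθɔ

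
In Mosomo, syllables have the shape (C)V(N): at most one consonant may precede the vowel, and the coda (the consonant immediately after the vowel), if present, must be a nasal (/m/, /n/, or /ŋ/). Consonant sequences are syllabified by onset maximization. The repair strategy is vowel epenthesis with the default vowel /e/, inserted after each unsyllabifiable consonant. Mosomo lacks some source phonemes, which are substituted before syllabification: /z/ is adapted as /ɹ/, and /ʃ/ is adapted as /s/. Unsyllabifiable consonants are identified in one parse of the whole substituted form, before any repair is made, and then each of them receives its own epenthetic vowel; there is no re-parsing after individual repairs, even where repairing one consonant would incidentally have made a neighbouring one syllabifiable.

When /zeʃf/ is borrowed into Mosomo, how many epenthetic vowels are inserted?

2

After substitution the input is /ɹesf/.
The unsyllabifiable consonants are /s/, /f/; each receives one epenthetic vowel.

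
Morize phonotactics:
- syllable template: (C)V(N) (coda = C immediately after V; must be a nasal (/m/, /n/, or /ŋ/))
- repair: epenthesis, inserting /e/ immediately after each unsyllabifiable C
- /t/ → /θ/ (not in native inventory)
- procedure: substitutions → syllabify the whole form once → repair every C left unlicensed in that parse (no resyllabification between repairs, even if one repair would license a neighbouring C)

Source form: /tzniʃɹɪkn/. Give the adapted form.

Substitution: /t/ → /θ/, giving /θzniʃɹɪkn/.
Syllabifying with onset maximization leaves /θ/, /z/, /ʃ/, /k/, /n/ stranded (only a nasal (/m/, /n/, or /ŋ/) is licensed in coda position; onsets are limited to one consonant).
Inserting the epenthetic vowel yields /θ/ → /θe/, /z/ → /ze/, /ʃ/ → /ʃe/, /k/ → /ke/, /n/ → /ne/.

θezeniʃeɹɪkene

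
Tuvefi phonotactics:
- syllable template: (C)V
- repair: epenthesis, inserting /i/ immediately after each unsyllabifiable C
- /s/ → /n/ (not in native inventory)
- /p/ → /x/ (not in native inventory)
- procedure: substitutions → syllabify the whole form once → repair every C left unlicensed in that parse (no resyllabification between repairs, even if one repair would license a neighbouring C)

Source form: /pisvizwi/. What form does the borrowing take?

xiniviziwi

Substitution: /p/ → /x/, /s/ → /n/, giving /xinvizwi/.
The consonants /n/, /z/ cannot be parsed into a legal (C)V syllable (no codas are permitted; onsets are limited to one consonant).
Each unlicensed consonant becomes the onset of a new syllable: /n/ → /ni/, /z/ → /zi/.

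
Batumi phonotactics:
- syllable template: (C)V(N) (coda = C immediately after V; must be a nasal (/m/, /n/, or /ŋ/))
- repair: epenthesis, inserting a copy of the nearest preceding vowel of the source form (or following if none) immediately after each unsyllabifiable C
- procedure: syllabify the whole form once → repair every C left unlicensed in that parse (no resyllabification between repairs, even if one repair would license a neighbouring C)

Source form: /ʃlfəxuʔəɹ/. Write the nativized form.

The consonants /ʃ/, /l/, /ɹ/ cannot be parsed into a legal (C)V(N) syllable (only a nasal (/m/, /n/, or /ŋ/) is licensed in coda position; onsets are limited to one consonant).
Epenthesis after each stranded consonant: /ʃ/ → /ʃə/, /l/ → /lə/, /ɹ/ → /ɹə/.

ʃələfəxuʔəɹə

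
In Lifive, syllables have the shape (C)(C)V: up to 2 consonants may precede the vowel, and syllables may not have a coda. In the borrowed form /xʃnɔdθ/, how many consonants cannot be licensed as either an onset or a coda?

3

Syllabifying with onset maximization leaves /x/, /d/, /θ/ stranded (no codas are permitted; onsets may contain at most 2 consonants).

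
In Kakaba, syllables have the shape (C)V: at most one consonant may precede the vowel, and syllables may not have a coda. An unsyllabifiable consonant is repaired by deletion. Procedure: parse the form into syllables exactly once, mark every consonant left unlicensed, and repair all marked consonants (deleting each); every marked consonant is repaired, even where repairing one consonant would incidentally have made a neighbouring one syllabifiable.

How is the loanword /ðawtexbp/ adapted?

The consonants /w/, /x/, /b/, /p/ cannot be parsed into a legal (C)V syllable (no codas are permitted; onsets are limited to one consonant).
Deletion applies to /w/, /x/, /b/, /p/.

ðate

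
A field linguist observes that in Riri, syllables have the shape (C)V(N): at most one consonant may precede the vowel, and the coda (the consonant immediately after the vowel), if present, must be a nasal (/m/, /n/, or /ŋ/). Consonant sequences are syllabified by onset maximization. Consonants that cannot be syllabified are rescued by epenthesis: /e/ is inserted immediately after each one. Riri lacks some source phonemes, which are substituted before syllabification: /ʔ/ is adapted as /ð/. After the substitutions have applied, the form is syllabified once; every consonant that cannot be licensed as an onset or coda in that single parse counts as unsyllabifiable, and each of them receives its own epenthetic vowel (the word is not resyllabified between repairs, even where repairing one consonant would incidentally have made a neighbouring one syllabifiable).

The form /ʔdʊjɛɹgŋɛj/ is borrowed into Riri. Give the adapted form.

ðedʊjɛɹegeŋɛje

Substitution: /ʔ/ → /ð/, giving /ðdʊjɛɹgŋɛj/.
Under (C)V(N), the unsyllabifiable consonants are /ð/, /ɹ/, /g/, /j/ (only a nasal (/m/, /n/, or /ŋ/) is licensed in coda position; onsets are limited to one consonant).
Inserting the epenthetic vowel yields /ð/ → /ðe/, /ɹ/ → /ɹe/, /g/ → /ge/, /j/ → /je/.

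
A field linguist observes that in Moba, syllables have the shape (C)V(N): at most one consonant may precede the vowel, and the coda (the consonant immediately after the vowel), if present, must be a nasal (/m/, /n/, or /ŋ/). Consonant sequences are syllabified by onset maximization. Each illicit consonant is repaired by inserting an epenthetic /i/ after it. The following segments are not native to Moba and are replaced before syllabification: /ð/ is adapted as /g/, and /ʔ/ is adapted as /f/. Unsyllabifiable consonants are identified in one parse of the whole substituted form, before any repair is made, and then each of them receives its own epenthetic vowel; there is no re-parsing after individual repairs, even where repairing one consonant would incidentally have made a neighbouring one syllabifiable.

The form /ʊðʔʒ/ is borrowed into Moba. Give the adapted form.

Substitution: /ð/ → /g/, /ʔ/ → /f/, giving /ʊgfʒ/.
Under (C)V(N), the unsyllabifiable consonants are /g/, /f/, /ʒ/ (only a nasal (/m/, /n/, or /ŋ/) is licensed in coda position; onsets are limited to one consonant).
Inserting the epenthetic vowel yields /g/ → /gi/, /f/ → /fi/, /ʒ/ → /ʒi/.

ʊgifiʒi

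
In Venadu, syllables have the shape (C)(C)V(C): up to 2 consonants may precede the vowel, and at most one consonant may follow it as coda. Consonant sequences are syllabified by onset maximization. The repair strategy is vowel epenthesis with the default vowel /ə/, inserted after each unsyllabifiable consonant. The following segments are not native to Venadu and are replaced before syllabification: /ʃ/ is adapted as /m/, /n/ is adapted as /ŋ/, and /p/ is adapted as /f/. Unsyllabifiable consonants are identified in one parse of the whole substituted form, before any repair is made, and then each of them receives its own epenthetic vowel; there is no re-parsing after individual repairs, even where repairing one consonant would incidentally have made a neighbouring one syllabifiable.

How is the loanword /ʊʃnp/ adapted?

ʊmŋəfə

Substitution: /ʃ/ → /m/, /n/ → /ŋ/, /p/ → /f/, giving /ʊmŋf/.
The consonants /ŋ/, /f/ cannot be parsed into a legal (C)(C)V(C) syllable (at most one coda consonant is licensed; onsets may contain at most 2 consonants).
Each unlicensed consonant becomes the onset of a new syllable: /ŋ/ → /ŋə/, /f/ → /fə/.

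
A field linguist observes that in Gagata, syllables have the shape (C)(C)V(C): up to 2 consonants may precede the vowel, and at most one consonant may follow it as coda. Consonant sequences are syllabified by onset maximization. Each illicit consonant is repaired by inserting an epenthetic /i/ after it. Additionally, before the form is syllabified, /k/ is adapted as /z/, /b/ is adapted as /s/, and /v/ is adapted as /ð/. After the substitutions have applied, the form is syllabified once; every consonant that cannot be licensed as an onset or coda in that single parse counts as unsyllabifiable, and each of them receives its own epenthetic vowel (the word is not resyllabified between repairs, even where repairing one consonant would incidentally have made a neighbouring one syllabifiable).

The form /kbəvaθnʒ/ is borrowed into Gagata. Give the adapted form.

Substitution: /k/ → /z/, /b/ → /s/, /v/ → /ð/, giving /zsəðaθnʒ/.
Syllabifying with onset maximization leaves /n/, /ʒ/ stranded (at most one coda consonant is licensed; onsets may contain at most 2 consonants).
Inserting the epenthetic vowel yields /n/ → /ni/, /ʒ/ → /ʒi/.

zsəðaθniʒi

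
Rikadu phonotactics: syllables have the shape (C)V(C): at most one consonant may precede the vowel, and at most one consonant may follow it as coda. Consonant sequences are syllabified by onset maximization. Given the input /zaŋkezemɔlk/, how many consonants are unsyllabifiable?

Syllabifying with onset maximization leaves /k/ stranded (at most one coda consonant is licensed; onsets are limited to one consonant).

1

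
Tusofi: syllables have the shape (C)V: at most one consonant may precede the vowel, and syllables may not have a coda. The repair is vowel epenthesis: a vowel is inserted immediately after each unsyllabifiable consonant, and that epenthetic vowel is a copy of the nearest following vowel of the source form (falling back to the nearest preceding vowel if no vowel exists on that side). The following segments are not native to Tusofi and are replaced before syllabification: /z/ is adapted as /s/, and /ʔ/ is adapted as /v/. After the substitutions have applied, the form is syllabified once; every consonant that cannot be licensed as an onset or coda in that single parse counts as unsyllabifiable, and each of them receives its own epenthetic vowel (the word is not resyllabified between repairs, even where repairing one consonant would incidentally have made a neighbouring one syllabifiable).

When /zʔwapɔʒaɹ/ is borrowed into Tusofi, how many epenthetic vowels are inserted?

After substitution the input is /svwapɔʒaɹ/.
The unsyllabifiable consonants are /s/, /v/, /ɹ/; each receives one epenthetic vowel.

3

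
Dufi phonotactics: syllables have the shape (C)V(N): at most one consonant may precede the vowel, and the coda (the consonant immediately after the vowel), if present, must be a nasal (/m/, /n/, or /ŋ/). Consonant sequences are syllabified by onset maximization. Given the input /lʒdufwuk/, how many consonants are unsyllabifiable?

4

Syllabifying with onset maximization leaves /l/, /ʒ/, /f/, /k/ stranded (only a nasal (/m/, /n/, or /ŋ/) is licensed in coda position; onsets are limited to one consonant).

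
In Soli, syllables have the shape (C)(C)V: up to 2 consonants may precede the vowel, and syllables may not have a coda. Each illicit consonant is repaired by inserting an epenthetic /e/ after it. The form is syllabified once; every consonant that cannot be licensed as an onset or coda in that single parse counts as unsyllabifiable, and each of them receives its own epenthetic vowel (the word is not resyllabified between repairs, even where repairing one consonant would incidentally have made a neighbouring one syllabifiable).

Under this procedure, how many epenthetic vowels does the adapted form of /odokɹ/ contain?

The unsyllabifiable consonants are /k/, /ɹ/; each receives one epenthetic vowel.

2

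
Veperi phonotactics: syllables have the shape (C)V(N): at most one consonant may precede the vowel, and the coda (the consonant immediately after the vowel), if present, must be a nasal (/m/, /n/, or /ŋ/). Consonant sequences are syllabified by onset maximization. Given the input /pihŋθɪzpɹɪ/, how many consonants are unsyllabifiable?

Syllabifying with onset maximization leaves /h/, /ŋ/, /z/, /p/ stranded (only a nasal (/m/, /n/, or /ŋ/) is licensed in coda position; onsets are limited to one consonant).

4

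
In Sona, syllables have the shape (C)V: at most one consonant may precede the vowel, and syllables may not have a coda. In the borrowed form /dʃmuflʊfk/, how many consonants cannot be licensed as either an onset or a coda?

5

Syllabifying with onset maximization leaves /d/, /ʃ/, /f/, /f/, /k/ stranded (no codas are permitted; onsets are limited to one consonant).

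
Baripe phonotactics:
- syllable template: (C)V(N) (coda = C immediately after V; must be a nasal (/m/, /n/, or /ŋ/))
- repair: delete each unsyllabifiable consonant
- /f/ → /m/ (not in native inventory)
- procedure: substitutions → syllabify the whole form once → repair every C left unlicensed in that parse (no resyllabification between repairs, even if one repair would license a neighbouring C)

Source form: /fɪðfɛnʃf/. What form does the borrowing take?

mɪmɛn

Substitution: /f/ → /m/, giving /mɪðmɛnʃm/.
Syllabifying with onset maximization leaves /ð/, /ʃ/, /m/ stranded (only a nasal (/m/, /n/, or /ŋ/) is licensed in coda position; onsets are limited to one consonant).
Deletion applies to /ð/, /ʃ/, /m/.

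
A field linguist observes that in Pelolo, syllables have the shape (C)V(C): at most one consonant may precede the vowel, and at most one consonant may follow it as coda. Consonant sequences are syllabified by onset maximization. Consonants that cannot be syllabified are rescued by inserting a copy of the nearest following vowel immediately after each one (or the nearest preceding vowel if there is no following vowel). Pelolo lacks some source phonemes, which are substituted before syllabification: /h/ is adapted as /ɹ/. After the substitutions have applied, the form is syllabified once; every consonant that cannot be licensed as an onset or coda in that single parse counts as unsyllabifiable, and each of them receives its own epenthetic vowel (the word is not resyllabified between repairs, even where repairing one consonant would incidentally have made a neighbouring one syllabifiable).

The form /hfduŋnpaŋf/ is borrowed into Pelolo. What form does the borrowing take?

ɹufuduŋnapaŋfa

Substitution: /h/ → /ɹ/, giving /ɹfduŋnpaŋf/.
Under (C)V(C), the unsyllabifiable consonants are /ɹ/, /f/, /n/, /f/ (at most one coda consonant is licensed; onsets are limited to one consonant).
Epenthesis after each stranded consonant: /ɹ/ → /ɹu/, /f/ → /fu/, /n/ → /na/, /f/ → /fa/.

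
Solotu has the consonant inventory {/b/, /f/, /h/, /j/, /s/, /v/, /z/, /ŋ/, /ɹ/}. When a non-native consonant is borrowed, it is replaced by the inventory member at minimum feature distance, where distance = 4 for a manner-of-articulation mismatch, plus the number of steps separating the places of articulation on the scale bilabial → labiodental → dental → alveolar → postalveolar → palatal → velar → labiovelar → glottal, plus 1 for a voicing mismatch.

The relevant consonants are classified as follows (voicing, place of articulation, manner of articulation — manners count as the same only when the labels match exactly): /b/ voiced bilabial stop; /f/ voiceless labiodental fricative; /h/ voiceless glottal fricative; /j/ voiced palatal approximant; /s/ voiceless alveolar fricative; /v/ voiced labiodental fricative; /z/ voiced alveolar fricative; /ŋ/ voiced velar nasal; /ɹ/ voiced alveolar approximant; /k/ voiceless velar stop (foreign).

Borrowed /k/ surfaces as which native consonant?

ŋ

/ŋ/ is closest: manner differs (stop→nasal, +4), place distance 0 (velar→velar), voicing differs (+1); total 5. Next closest is /h/ at distance 6.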